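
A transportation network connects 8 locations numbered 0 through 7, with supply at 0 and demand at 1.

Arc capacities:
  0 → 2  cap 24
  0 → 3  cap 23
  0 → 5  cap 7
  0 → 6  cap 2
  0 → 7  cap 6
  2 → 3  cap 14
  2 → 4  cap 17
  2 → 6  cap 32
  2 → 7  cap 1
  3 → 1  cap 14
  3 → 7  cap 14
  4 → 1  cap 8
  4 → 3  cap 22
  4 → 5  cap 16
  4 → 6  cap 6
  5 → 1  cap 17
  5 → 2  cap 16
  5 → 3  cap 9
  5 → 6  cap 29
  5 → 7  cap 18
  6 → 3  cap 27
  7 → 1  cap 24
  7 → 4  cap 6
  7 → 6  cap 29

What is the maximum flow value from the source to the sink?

Maximum flow value: 59

augment #1: 0→3→1 bottleneck 14, total now 14
augment #2: 0→5→1 bottleneck 7, total now 21
augment #3: 0→7→1 bottleneck 6, total now 27
augment #4: 0→2→4→1 bottleneck 8, total now 35
augment #5: 0→2→7→1 bottleneck 1, total now 36
augment #6: 0→3→7→1 bottleneck 9, total now 45
augment #7: 0→2→3→7→1 bottleneck 5, total now 50
augment #8: 0→2→4→5→1 bottleneck 9, total now 59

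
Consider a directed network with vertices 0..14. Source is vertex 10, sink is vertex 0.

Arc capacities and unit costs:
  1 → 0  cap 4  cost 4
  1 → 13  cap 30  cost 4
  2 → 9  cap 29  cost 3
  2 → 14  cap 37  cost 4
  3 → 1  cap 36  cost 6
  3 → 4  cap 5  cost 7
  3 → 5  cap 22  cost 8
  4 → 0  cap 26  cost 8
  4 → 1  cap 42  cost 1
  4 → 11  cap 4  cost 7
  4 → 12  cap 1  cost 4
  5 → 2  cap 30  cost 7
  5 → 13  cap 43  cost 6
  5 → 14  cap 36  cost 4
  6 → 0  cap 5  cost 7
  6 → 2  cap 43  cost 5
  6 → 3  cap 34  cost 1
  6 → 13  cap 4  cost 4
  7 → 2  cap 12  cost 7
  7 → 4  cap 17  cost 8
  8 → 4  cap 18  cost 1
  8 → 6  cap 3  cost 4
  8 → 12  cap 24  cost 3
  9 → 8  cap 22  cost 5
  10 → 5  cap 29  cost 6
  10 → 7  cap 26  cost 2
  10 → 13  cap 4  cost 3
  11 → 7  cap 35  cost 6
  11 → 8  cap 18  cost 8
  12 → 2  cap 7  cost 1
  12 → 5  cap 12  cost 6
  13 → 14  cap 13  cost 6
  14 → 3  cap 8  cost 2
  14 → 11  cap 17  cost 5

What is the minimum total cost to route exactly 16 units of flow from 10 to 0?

shortest-cost path #1: 10→7→4→1→0 push 4 @ unit cost 15 (adds 60)
shortest-cost path #2: 10→7→4→0 push 12 @ unit cost 18 (adds 216)
total cost = 276

Minimum cost for 16 units: 276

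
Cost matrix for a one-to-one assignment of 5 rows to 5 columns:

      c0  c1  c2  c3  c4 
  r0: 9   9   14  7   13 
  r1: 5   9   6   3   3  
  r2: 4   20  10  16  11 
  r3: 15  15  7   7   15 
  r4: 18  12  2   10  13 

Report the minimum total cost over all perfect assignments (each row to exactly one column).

Minimum assignment cost: 25

optimal assignment: row0→col1 (cost 9), row1→col4 (cost 3), row2→col0 (cost 4), row3→col3 (cost 7), row4→col2 (cost 2)
total = 9 + 3 + 4 + 7 + 2 = 25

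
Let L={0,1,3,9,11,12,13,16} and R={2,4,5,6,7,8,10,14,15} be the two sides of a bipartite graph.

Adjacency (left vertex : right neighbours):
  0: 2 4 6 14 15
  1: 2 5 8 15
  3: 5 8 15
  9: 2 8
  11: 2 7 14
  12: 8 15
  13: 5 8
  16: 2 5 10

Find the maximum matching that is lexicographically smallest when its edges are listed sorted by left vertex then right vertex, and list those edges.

|M| = 7 (so the lex-smallest maximum matching has 7 edges)
process left vertices in ascending order; for each, take the smallest-labelled available neighbour that still permits 7 edges overall, or leave it unmatched if none does
lex-smallest matching: {0-4, 1-2, 3-5, 9-8, 11-7, 12-15, 16-10}

Lex-smallest maximum matching: {(0,4), (1,2), (3,5), (9,8), (11,7), (12,15), (16,10)}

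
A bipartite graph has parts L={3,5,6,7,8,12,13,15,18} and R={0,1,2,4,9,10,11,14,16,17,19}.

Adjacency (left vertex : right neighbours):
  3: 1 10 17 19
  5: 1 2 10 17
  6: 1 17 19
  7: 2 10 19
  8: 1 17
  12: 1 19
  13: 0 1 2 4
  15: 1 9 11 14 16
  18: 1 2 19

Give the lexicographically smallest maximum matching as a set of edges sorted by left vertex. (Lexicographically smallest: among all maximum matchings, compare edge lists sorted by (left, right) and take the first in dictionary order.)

|M| = 7 (so the lex-smallest maximum matching has 7 edges)
process left vertices in ascending order; for each, take the smallest-labelled available neighbour that still permits 7 edges overall, or leave it unmatched if none does
lex-smallest matching: {3-1, 5-2, 6-17, 7-10, 12-19, 13-0, 15-9}

Lex-smallest maximum matching: {(3,1), (5,2), (6,17), (7,10), (12,19), (13,0), (15,9)}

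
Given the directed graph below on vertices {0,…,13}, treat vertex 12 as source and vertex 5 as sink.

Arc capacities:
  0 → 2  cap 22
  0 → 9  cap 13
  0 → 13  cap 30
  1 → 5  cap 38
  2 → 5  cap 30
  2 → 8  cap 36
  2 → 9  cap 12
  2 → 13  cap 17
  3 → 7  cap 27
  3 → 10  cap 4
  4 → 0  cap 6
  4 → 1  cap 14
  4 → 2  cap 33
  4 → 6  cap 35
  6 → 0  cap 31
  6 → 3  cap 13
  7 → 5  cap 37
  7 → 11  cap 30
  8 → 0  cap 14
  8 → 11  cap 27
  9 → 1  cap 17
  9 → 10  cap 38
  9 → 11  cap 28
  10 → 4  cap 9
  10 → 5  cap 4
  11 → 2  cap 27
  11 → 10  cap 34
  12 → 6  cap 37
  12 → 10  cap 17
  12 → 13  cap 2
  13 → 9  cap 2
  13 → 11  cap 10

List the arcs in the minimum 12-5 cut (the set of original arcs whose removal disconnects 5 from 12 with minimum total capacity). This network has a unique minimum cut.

Min-cut arcs: {(10,4), (10,5), (12,6), (12,13)} (total capacity 52)

augment #1: 12→10→5 push 4
augment #2: 12→6→0→2→5 push 22
augment #3: 12→6→3→7→5 push 13
augment #4: 12→10→4→1→5 push 9
augment #5: 12→13→9→1→5 push 2
augment #6: 12→6→0→9→1→5 push 2
max flow = 52; residual-reachable set from 12 gives S-side
cut edges (S→T): {(10,4), (10,5), (12,6), (12,13)} total cap 52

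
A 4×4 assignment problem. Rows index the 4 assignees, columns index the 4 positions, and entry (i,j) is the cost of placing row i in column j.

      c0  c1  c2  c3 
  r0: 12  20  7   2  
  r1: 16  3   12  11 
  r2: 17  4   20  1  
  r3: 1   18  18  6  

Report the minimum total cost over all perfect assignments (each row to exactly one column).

Minimum assignment cost: 12

optimal assignment: row0→col2 (cost 7), row1→col1 (cost 3), row2→col3 (cost 1), row3→col0 (cost 1)
total = 7 + 3 + 1 + 1 = 12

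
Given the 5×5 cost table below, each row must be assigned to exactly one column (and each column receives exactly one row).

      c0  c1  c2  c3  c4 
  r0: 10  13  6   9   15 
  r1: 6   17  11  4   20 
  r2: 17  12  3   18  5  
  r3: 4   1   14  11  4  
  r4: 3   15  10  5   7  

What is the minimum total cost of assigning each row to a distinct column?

optimal assignment: row0→col2 (cost 6), row1→col3 (cost 4), row2→col4 (cost 5), row3→col1 (cost 1), row4→col0 (cost 3)
total = 6 + 4 + 5 + 1 + 3 = 19

Minimum assignment cost: 19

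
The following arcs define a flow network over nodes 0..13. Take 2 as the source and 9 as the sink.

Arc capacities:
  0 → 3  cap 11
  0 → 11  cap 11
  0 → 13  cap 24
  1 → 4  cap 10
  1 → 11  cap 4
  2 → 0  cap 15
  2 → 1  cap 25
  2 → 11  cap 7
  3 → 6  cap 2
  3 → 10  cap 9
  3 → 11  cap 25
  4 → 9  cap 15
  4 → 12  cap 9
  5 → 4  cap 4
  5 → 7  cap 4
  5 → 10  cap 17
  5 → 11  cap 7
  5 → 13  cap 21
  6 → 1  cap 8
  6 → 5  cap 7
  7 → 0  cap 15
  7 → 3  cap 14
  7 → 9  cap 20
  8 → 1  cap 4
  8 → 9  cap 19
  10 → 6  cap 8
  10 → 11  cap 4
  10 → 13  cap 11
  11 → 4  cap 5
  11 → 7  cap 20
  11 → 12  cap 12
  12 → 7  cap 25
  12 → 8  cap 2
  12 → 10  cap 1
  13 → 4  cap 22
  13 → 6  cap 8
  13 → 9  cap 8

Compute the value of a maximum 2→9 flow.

augment #1: 2→0→13→9 bottleneck 8, total now 8
augment #2: 2→1→4→9 bottleneck 10, total now 18
augment #3: 2→11→4→9 bottleneck 5, total now 23
augment #4: 2→11→7→9 bottleneck 2, total now 25
augment #5: 2→0→11→7→9 bottleneck 7, total now 32
augment #6: 2→1→11→7→9 bottleneck 4, total now 36

Maximum flow value: 36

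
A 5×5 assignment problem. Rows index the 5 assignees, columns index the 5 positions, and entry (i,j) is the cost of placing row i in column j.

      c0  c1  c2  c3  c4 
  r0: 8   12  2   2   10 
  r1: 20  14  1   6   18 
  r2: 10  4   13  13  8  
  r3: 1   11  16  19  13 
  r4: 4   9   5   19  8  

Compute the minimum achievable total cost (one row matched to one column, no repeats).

Minimum assignment cost: 16

optimal assignment: row0→col3 (cost 2), row1→col2 (cost 1), row2→col1 (cost 4), row3→col0 (cost 1), row4→col4 (cost 8)
total = 2 + 1 + 4 + 1 + 8 = 16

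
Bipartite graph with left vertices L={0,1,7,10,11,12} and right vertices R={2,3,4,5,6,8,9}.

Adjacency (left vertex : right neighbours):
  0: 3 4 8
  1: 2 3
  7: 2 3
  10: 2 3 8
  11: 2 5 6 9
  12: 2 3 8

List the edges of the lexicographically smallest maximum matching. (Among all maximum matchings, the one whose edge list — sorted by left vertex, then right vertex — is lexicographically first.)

Lex-smallest maximum matching: {(0,4), (1,2), (7,3), (10,8), (11,5)}

|M| = 5 (so the lex-smallest maximum matching has 5 edges)
process left vertices in ascending order; for each, take the smallest-labelled available neighbour that still permits 5 edges overall, or leave it unmatched if none does
lex-smallest matching: {0-4, 1-2, 7-3, 10-8, 11-5}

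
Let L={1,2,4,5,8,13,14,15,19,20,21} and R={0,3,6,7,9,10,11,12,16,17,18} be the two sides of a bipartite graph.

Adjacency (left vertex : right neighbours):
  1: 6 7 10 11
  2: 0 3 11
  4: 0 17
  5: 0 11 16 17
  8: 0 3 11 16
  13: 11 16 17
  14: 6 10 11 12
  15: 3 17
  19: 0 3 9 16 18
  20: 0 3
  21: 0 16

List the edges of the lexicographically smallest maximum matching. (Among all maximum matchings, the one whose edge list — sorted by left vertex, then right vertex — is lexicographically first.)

Lex-smallest maximum matching: {(1,6), (2,0), (4,17), (5,11), (8,3), (13,16), (14,10), (19,9)}

|M| = 8 (so the lex-smallest maximum matching has 8 edges)
process left vertices in ascending order; for each, take the smallest-labelled available neighbour that still permits 8 edges overall, or leave it unmatched if none does
lex-smallest matching: {1-6, 2-0, 4-17, 5-11, 8-3, 13-16, 14-10, 19-9}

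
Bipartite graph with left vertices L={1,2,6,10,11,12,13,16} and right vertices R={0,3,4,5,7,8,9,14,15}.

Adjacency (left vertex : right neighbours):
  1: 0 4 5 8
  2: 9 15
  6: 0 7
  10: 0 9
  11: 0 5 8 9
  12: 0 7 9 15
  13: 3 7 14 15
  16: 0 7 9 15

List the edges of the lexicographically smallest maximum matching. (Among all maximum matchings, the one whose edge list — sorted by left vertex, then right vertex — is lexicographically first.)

|M| = 7 (so the lex-smallest maximum matching has 7 edges)
process left vertices in ascending order; for each, take the smallest-labelled available neighbour that still permits 7 edges overall, or leave it unmatched if none does
lex-smallest matching: {1-4, 2-9, 6-0, 11-5, 12-7, 13-3, 16-15}

Lex-smallest maximum matching: {(1,4), (2,9), (6,0), (11,5), (12,7), (13,3), (16,15)}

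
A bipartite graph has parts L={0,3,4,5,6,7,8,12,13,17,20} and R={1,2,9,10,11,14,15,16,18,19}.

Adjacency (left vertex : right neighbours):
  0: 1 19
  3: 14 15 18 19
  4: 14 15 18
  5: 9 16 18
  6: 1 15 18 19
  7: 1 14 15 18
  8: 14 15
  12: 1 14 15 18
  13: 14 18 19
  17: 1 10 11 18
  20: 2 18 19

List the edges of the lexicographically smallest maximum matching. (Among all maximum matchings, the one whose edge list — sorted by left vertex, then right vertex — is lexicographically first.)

Lex-smallest maximum matching: {(0,1), (3,14), (4,15), (5,9), (6,18), (13,19), (17,10), (20,2)}

|M| = 8 (so the lex-smallest maximum matching has 8 edges)
process left vertices in ascending order; for each, take the smallest-labelled available neighbour that still permits 8 edges overall, or leave it unmatched if none does
lex-smallest matching: {0-1, 3-14, 4-15, 5-9, 6-18, 13-19, 17-10, 20-2}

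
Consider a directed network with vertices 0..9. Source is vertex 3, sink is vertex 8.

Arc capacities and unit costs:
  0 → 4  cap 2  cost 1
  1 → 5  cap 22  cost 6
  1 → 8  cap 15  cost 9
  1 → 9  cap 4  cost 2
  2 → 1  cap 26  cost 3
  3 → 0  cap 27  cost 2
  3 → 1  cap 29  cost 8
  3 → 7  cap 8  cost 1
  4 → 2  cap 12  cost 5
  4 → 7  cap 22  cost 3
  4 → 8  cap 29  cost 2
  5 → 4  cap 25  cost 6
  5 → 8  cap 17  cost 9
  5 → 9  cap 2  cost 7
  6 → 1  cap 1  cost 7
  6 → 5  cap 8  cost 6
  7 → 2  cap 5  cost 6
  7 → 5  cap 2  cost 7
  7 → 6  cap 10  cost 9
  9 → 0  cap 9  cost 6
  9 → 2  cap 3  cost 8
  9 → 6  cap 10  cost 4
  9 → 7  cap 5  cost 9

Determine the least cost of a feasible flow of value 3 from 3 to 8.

Minimum cost for 3 units: 26

shortest-cost path #1: 3→0→4→8 push 2 @ unit cost 5 (adds 10)
shortest-cost path #2: 3→7→5→4→8 push 1 @ unit cost 16 (adds 16)
total cost = 26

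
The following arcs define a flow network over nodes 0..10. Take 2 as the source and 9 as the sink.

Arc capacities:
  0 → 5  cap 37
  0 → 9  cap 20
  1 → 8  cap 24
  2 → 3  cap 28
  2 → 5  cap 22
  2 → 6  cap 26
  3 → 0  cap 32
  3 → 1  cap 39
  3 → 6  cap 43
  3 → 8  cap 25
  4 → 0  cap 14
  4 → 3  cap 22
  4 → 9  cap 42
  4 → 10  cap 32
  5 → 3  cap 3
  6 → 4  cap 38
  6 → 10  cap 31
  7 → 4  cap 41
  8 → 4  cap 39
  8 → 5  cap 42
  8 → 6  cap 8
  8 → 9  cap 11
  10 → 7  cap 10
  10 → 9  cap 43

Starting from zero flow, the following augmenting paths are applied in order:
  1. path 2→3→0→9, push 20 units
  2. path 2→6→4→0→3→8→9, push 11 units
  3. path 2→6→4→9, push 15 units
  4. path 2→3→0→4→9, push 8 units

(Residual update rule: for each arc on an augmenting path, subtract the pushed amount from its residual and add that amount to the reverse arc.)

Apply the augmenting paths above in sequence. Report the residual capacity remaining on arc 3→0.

after path 1 (2→3→0→9, push 20): res(3,0)=12
after path 2 (2→6→4→0→3→8→9, push 11): res(3,0)=23
after path 3 (2→6→4→9, push 15): res(3,0)=23
after path 4 (2→3→0→4→9, push 8): res(3,0)=15

Residual capacity of (3,0): 15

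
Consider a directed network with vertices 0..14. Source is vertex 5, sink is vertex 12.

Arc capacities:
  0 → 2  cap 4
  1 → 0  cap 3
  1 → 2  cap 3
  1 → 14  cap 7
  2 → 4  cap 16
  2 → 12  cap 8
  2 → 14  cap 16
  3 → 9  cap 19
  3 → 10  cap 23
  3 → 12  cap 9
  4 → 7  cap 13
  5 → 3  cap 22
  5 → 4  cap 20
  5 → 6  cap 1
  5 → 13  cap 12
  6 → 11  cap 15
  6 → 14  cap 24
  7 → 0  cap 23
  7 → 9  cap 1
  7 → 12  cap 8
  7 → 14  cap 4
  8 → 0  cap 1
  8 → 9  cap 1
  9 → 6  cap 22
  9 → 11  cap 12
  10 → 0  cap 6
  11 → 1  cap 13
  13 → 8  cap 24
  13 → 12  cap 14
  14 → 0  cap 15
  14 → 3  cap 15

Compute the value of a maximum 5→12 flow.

augment #1: 5→3→12 bottleneck 9, total now 9
augment #2: 5→13→12 bottleneck 12, total now 21
augment #3: 5→4→7→12 bottleneck 8, total now 29
augment #4: 5→3→10→0→2→12 bottleneck 4, total now 33
augment #5: 5→6→11→1→2→12 bottleneck 1, total now 34
augment #6: 5→3→9→11→1→2→12 bottleneck 2, total now 36

Maximum flow value: 36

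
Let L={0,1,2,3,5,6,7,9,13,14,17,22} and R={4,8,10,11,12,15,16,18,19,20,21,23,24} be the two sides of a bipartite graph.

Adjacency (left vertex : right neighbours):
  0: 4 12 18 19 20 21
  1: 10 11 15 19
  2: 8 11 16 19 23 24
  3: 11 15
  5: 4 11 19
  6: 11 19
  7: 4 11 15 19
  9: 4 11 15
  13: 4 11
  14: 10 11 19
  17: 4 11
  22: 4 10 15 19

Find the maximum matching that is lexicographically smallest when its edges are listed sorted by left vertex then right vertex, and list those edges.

Lex-smallest maximum matching: {(0,12), (1,10), (2,8), (3,11), (5,4), (6,19), (7,15)}

|M| = 7 (so the lex-smallest maximum matching has 7 edges)
process left vertices in ascending order; for each, take the smallest-labelled available neighbour that still permits 7 edges overall, or leave it unmatched if none does
lex-smallest matching: {0-12, 1-10, 2-8, 3-11, 5-4, 6-19, 7-15}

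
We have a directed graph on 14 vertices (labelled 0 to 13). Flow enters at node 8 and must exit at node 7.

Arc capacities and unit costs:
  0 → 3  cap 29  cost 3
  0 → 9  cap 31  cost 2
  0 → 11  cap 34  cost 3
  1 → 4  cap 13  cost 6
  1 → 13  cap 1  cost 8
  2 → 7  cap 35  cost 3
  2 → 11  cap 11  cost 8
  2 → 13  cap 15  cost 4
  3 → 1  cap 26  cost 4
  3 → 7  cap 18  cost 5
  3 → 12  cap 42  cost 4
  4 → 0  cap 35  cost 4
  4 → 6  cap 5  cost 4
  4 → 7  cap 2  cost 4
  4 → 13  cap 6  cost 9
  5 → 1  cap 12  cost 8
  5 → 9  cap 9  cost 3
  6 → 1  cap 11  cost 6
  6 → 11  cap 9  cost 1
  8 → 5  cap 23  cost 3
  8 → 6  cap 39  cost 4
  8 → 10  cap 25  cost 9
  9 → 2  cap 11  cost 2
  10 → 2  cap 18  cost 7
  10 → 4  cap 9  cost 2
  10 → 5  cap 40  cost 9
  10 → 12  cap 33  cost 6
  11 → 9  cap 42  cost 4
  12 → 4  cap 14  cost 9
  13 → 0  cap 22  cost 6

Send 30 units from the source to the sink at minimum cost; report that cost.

shortest-cost path #1: 8→5→9→2→7 push 9 @ unit cost 11 (adds 99)
shortest-cost path #2: 8→6→11→9→2→7 push 2 @ unit cost 14 (adds 28)
shortest-cost path #3: 8→10→4→7 push 2 @ unit cost 15 (adds 30)
shortest-cost path #4: 8→10→2→7 push 17 @ unit cost 19 (adds 323)
total cost = 480

Minimum cost for 30 units: 480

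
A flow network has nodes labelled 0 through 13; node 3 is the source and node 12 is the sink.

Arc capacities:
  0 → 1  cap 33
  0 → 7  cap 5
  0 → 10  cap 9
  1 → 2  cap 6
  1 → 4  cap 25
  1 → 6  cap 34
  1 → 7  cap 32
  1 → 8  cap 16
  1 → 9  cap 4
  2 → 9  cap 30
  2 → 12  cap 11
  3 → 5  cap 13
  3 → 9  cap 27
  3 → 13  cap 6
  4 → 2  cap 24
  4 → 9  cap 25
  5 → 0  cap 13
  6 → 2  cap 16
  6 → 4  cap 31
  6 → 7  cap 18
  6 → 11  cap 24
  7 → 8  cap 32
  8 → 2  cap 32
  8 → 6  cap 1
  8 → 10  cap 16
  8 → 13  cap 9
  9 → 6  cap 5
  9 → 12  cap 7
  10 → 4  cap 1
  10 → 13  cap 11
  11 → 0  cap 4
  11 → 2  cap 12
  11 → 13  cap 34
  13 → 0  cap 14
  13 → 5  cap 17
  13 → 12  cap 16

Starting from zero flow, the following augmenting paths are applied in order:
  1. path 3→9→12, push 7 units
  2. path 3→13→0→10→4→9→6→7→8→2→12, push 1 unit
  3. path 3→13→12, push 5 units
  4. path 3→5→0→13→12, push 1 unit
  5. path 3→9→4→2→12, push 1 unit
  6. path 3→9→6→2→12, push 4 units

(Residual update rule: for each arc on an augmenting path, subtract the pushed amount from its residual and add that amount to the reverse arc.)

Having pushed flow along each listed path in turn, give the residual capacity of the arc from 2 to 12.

Residual capacity of (2,12): 5

after path 1 (3→9→12, push 7): res(2,12)=11
after path 2 (3→13→0→10→4→9→6→7→8→2→12, push 1): res(2,12)=10
after path 3 (3→13→12, push 5): res(2,12)=10
after path 4 (3→5→0→13→12, push 1): res(2,12)=10
after path 5 (3→9→4→2→12, push 1): res(2,12)=9
after path 6 (3→9→6→2→12, push 4): res(2,12)=5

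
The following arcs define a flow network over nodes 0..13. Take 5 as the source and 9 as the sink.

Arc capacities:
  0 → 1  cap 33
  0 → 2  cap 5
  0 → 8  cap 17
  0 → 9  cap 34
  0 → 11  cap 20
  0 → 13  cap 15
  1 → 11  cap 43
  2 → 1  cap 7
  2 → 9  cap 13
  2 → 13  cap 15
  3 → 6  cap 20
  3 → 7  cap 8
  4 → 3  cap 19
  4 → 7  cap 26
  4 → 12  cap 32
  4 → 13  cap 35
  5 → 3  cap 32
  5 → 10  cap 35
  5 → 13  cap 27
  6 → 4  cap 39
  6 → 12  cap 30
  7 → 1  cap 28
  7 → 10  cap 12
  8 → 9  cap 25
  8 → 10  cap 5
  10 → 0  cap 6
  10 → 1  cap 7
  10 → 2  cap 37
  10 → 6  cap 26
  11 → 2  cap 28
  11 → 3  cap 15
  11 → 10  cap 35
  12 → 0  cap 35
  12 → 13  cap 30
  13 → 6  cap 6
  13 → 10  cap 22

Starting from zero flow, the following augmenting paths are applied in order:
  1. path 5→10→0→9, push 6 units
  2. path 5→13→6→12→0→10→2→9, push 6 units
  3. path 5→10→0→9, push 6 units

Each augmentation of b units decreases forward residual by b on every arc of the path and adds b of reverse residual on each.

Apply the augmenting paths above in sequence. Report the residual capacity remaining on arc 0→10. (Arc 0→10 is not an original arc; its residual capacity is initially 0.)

after path 1 (5→10→0→9, push 6): res(0,10)=6
after path 2 (5→13→6→12→0→10→2→9, push 6): res(0,10)=0
after path 3 (5→10→0→9, push 6): res(0,10)=6

Residual capacity of (0,10): 6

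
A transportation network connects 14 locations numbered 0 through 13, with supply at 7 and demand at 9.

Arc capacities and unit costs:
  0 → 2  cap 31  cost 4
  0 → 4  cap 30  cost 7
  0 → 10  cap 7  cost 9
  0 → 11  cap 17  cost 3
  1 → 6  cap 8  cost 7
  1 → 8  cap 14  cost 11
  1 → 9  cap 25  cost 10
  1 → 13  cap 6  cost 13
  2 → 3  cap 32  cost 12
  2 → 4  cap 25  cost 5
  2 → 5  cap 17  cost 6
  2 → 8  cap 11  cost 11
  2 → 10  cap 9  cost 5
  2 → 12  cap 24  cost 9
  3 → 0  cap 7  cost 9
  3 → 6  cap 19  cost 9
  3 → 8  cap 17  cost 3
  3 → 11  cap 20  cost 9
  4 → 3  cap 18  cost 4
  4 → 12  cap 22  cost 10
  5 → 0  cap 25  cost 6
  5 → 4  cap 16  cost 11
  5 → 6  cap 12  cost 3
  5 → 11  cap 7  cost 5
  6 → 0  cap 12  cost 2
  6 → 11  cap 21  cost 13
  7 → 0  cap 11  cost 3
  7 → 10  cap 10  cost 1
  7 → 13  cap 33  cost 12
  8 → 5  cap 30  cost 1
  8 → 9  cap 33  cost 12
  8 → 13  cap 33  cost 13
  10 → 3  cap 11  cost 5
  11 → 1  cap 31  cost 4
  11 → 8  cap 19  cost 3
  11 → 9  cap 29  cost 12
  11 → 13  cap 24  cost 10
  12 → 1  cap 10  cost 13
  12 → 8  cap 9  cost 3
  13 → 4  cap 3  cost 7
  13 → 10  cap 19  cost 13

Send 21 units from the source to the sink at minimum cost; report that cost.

Minimum cost for 21 units: 408

shortest-cost path #1: 7→0→11→9 push 11 @ unit cost 18 (adds 198)
shortest-cost path #2: 7→10→3→8→9 push 10 @ unit cost 21 (adds 210)
total cost = 408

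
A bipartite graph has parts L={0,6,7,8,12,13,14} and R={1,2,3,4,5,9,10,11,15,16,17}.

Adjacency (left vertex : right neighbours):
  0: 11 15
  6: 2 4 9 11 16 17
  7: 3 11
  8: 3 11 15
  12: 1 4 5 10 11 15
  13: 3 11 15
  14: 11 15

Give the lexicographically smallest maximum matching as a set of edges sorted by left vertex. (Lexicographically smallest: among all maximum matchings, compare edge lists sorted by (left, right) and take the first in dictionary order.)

|M| = 5 (so the lex-smallest maximum matching has 5 edges)
process left vertices in ascending order; for each, take the smallest-labelled available neighbour that still permits 5 edges overall, or leave it unmatched if none does
lex-smallest matching: {0-11, 6-2, 7-3, 8-15, 12-1}

Lex-smallest maximum matching: {(0,11), (6,2), (7,3), (8,15), (12,1)}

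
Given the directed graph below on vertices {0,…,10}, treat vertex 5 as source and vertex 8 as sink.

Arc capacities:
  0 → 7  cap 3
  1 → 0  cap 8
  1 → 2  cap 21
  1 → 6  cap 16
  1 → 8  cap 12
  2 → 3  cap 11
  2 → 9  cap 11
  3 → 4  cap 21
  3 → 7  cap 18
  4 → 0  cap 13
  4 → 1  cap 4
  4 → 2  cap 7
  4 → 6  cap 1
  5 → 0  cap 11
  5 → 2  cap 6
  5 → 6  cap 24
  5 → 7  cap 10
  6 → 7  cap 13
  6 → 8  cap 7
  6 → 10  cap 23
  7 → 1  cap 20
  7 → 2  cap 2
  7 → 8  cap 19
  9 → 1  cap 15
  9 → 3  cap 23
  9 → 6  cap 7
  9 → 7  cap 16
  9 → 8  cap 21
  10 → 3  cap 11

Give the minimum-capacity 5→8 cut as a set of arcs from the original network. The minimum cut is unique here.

Min-cut arcs: {(0,7), (5,2), (5,6), (5,7)} (total capacity 43)

augment #1: 5→6→8 push 7
augment #2: 5→7→8 push 10
augment #3: 5→0→7→8 push 3
augment #4: 5→2→9→8 push 6
augment #5: 5→6→7→8 push 6
augment #6: 5→6→7→1→8 push 7
augment #7: 5→6→10→3→4→1→8 push 4
max flow = 43; residual-reachable set from 5 gives S-side
cut edges (S→T): {(0,7), (5,2), (5,6), (5,7)} total cap 43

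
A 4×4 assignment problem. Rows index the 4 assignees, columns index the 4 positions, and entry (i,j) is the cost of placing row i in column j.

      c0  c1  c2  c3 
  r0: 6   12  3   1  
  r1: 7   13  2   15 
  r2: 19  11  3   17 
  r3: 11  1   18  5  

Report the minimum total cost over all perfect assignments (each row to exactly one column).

optimal assignment: row0→col3 (cost 1), row1→col0 (cost 7), row2→col2 (cost 3), row3→col1 (cost 1)
total = 1 + 7 + 3 + 1 = 12

Minimum assignment cost: 12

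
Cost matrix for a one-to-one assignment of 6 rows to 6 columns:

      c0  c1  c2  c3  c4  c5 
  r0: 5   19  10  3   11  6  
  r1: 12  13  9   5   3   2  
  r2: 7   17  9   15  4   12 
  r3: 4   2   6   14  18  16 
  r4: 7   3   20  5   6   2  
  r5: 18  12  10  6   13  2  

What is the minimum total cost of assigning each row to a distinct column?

one of 2 optimal assignments: row0→col3 (cost 3), row1→col4 (cost 3), row2→col0 (cost 7), row3→col2 (cost 6), row4→col1 (cost 3), row5→col5 (cost 2)
total = 3 + 3 + 7 + 6 + 3 + 2 = 24

Minimum assignment cost: 24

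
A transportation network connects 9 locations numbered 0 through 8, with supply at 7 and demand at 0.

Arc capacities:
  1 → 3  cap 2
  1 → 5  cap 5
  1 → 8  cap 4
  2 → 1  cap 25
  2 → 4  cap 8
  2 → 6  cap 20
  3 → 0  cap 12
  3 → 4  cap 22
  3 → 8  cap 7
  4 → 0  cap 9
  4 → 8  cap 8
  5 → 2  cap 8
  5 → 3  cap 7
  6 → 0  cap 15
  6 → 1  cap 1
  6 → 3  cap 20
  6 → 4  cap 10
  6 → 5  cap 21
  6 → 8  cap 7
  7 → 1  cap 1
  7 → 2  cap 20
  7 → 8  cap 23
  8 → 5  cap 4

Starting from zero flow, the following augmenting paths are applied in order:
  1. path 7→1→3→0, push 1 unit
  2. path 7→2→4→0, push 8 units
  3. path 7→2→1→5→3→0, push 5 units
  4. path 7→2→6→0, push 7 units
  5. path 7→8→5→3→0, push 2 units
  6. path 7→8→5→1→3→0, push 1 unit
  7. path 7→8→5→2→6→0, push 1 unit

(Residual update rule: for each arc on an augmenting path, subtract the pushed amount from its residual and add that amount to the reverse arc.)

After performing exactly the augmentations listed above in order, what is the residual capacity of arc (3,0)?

Residual capacity of (3,0): 3

after path 1 (7→1→3→0, push 1): res(3,0)=11
after path 2 (7→2→4→0, push 8): res(3,0)=11
after path 3 (7→2→1→5→3→0, push 5): res(3,0)=6
after path 4 (7→2→6→0, push 7): res(3,0)=6
after path 5 (7→8→5→3→0, push 2): res(3,0)=4
after path 6 (7→8→5→1→3→0, push 1): res(3,0)=3
after path 7 (7→8→5→2→6→0, push 1): res(3,0)=3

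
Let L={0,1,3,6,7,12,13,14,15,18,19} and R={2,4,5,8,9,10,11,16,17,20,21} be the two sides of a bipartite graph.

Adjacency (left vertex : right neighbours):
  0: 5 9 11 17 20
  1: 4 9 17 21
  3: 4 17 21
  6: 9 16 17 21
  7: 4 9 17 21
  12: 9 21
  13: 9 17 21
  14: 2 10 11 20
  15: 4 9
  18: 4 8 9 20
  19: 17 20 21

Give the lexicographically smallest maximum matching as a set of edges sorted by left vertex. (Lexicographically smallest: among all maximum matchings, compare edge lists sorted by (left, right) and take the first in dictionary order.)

|M| = 9 (so the lex-smallest maximum matching has 9 edges)
process left vertices in ascending order; for each, take the smallest-labelled available neighbour that still permits 9 edges overall, or leave it unmatched if none does
lex-smallest matching: {0-5, 1-4, 3-17, 6-16, 7-9, 12-21, 14-2, 18-8, 19-20}

Lex-smallest maximum matching: {(0,5), (1,4), (3,17), (6,16), (7,9), (12,21), (14,2), (18,8), (19,20)}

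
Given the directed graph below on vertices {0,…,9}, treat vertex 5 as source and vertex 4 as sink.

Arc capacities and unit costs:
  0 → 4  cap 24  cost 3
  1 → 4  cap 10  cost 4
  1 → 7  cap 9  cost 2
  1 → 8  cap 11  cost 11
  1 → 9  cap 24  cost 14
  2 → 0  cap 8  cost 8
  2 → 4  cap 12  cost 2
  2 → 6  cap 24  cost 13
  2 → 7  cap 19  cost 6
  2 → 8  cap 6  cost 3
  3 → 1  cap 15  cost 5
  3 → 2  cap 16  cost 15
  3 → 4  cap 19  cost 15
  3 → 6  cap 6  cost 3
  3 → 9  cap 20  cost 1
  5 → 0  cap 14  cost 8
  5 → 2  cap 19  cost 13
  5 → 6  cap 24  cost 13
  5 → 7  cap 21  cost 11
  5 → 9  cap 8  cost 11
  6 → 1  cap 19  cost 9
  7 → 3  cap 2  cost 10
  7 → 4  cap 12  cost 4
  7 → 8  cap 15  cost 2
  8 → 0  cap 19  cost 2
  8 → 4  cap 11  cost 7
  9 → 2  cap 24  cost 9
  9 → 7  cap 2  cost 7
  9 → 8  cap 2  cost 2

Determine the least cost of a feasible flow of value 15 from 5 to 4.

Minimum cost for 15 units: 169

shortest-cost path #1: 5→0→4 push 14 @ unit cost 11 (adds 154)
shortest-cost path #2: 5→7→4 push 1 @ unit cost 15 (adds 15)
total cost = 169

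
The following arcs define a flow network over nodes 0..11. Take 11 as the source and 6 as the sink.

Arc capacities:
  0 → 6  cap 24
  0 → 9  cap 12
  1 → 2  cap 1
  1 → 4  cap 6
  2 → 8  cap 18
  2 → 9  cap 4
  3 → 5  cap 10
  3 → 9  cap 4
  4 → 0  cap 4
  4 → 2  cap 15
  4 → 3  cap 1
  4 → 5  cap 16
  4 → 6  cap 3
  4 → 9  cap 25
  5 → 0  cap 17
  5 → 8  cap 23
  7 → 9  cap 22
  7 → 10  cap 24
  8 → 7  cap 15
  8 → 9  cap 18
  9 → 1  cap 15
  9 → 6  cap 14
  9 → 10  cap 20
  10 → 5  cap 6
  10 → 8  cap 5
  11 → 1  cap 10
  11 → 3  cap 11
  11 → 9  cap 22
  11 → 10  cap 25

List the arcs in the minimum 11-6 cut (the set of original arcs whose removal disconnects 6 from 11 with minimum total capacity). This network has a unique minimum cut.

augment #1: 11→9→6 push 14
augment #2: 11→1→4→6 push 3
augment #3: 11→1→4→0→6 push 3
augment #4: 11→3→5→0→6 push 10
augment #5: 11→10→5→0→6 push 6
max flow = 36; residual-reachable set from 11 gives S-side
cut edges (S→T): {(1,4), (3,5), (9,6), (10,5)} total cap 36

Min-cut arcs: {(1,4), (3,5), (9,6), (10,5)} (total capacity 36)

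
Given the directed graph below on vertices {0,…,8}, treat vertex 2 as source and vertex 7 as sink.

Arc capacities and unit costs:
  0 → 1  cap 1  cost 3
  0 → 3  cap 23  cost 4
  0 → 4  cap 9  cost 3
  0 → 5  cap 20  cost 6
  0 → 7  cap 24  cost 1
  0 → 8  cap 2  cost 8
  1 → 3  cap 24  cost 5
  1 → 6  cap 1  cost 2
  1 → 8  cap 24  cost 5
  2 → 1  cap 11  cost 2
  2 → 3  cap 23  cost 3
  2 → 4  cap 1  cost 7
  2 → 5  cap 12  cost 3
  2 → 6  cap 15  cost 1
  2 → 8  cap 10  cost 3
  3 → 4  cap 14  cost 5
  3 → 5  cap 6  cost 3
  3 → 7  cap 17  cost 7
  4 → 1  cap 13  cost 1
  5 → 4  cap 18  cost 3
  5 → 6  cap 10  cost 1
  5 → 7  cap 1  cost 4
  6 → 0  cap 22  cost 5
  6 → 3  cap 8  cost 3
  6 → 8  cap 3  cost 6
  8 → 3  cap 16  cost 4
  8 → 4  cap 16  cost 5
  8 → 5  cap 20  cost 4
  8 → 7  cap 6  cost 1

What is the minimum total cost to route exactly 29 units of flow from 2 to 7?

Minimum cost for 29 units: 206

shortest-cost path #1: 2→8→7 push 6 @ unit cost 4 (adds 24)
shortest-cost path #2: 2→5→7 push 1 @ unit cost 7 (adds 7)
shortest-cost path #3: 2→6→0→7 push 15 @ unit cost 7 (adds 105)
shortest-cost path #4: 2→3→7 push 7 @ unit cost 10 (adds 70)
total cost = 206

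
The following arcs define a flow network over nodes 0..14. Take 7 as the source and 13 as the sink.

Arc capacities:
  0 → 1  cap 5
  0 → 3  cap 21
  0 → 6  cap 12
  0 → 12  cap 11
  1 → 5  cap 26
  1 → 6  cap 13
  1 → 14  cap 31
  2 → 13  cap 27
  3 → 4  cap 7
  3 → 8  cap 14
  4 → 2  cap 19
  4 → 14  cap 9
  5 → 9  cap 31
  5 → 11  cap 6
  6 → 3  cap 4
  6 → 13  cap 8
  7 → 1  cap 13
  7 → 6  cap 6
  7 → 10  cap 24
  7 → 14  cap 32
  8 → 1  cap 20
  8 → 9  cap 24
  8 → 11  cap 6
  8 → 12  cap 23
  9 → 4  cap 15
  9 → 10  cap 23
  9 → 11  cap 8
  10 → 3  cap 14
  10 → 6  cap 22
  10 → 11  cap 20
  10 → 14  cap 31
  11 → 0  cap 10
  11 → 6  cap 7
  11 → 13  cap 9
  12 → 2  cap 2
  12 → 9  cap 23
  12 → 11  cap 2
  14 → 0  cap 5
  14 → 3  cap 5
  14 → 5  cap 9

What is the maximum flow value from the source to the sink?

Maximum flow value: 38

augment #1: 7→6→13 bottleneck 6, total now 6
augment #2: 7→1→6→13 bottleneck 2, total now 8
augment #3: 7→10→11→13 bottleneck 9, total now 17
augment #4: 7→10→3→4→2→13 bottleneck 7, total now 24
augment #5: 7→14→0→12→2→13 bottleneck 2, total now 26
augment #6: 7→1→5→9→4→2→13 bottleneck 11, total now 37
augment #7: 7→14→5→9→4→2→13 bottleneck 1, total now 38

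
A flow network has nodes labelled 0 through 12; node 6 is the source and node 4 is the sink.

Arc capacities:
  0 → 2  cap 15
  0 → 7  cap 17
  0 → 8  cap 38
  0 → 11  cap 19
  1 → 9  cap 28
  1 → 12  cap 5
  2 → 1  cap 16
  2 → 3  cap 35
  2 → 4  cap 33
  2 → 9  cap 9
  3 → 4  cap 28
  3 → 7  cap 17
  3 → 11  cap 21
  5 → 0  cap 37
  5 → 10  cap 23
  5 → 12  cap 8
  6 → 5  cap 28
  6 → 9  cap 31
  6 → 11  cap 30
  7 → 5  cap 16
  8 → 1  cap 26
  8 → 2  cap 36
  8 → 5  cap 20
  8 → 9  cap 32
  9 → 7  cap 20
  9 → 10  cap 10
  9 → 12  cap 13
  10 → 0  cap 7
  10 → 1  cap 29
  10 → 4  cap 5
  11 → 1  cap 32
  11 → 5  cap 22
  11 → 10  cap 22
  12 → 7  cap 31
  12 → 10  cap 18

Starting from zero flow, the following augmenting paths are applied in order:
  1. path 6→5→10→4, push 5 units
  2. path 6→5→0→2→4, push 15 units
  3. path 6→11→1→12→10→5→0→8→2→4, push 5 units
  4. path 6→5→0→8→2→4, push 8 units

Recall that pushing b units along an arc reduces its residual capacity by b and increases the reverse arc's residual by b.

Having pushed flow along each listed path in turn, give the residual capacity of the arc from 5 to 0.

after path 1 (6→5→10→4, push 5): res(5,0)=37
after path 2 (6→5→0→2→4, push 15): res(5,0)=22
after path 3 (6→11→1→12→10→5→0→8→2→4, push 5): res(5,0)=17
after path 4 (6→5→0→8→2→4, push 8): res(5,0)=9

Residual capacity of (5,0): 9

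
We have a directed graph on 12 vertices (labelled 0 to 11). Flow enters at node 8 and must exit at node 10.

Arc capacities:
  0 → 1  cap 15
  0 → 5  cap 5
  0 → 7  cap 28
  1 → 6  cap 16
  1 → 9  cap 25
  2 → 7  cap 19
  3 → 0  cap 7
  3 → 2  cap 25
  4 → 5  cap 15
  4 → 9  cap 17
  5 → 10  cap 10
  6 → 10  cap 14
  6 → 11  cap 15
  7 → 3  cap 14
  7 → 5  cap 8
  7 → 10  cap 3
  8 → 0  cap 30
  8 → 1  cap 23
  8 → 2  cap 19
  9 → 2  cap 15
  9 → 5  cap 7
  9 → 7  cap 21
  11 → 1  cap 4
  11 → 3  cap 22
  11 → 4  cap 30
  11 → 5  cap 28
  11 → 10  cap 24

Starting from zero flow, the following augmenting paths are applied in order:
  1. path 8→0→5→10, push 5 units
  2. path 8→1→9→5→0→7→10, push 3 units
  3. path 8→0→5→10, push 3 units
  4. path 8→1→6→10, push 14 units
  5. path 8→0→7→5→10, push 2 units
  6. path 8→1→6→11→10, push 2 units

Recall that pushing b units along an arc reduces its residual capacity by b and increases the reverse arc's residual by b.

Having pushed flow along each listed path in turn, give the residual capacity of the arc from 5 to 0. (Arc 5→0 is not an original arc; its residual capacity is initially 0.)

Residual capacity of (5,0): 5

after path 1 (8→0→5→10, push 5): res(5,0)=5
after path 2 (8→1→9→5→0→7→10, push 3): res(5,0)=2
after path 3 (8→0→5→10, push 3): res(5,0)=5
after path 4 (8→1→6→10, push 14): res(5,0)=5
after path 5 (8→0→7→5→10, push 2): res(5,0)=5
after path 6 (8→1→6→11→10, push 2): res(5,0)=5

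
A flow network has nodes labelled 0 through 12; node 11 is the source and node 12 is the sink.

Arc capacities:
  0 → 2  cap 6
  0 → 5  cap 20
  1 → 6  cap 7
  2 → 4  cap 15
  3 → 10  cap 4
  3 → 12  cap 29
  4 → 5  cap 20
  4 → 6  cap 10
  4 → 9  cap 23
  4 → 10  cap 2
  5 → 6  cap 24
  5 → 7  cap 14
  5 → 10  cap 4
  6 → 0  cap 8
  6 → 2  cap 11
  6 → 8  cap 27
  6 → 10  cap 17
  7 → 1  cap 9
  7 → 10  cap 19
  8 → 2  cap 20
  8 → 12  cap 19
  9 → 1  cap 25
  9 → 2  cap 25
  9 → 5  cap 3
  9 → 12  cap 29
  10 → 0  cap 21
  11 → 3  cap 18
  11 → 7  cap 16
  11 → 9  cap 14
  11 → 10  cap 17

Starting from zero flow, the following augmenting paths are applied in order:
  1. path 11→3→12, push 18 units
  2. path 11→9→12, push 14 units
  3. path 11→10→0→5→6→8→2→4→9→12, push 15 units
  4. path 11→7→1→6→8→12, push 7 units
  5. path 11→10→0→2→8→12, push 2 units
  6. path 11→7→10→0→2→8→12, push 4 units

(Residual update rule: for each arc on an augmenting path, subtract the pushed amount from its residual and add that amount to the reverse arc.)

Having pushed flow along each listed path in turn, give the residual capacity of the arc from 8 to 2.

after path 1 (11→3→12, push 18): res(8,2)=20
after path 2 (11→9→12, push 14): res(8,2)=20
after path 3 (11→10→0→5→6→8→2→4→9→12, push 15): res(8,2)=5
after path 4 (11→7→1→6→8→12, push 7): res(8,2)=5
after path 5 (11→10→0→2→8→12, push 2): res(8,2)=7
after path 6 (11→7→10→0→2→8→12, push 4): res(8,2)=11

Residual capacity of (8,2): 11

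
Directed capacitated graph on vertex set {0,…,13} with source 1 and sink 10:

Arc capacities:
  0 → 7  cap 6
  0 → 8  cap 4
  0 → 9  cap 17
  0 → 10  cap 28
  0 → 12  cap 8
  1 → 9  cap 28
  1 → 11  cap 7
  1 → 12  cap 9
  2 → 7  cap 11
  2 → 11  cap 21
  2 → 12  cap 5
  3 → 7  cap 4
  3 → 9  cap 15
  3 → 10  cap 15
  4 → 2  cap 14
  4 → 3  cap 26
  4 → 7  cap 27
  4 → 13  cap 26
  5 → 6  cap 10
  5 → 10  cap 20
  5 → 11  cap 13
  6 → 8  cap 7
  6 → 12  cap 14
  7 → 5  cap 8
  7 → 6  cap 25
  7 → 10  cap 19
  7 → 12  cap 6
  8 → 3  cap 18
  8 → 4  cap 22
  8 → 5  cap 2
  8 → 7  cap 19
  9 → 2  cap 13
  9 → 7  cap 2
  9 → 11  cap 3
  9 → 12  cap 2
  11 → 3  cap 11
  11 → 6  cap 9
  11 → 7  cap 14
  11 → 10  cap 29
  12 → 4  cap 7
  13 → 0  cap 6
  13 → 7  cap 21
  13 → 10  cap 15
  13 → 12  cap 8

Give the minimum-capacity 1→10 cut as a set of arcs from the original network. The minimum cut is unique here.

augment #1: 1→11→10 push 7
augment #2: 1→9→7→10 push 2
augment #3: 1→9→11→10 push 3
augment #4: 1→9→2→7→10 push 11
augment #5: 1→9→2→11→10 push 2
augment #6: 1→12→4→3→10 push 7
max flow = 32; residual-reachable set from 1 gives S-side
cut edges (S→T): {(1,11), (9,2), (9,7), (9,11), (12,4)} total cap 32

Min-cut arcs: {(1,11), (9,2), (9,7), (9,11), (12,4)} (total capacity 32)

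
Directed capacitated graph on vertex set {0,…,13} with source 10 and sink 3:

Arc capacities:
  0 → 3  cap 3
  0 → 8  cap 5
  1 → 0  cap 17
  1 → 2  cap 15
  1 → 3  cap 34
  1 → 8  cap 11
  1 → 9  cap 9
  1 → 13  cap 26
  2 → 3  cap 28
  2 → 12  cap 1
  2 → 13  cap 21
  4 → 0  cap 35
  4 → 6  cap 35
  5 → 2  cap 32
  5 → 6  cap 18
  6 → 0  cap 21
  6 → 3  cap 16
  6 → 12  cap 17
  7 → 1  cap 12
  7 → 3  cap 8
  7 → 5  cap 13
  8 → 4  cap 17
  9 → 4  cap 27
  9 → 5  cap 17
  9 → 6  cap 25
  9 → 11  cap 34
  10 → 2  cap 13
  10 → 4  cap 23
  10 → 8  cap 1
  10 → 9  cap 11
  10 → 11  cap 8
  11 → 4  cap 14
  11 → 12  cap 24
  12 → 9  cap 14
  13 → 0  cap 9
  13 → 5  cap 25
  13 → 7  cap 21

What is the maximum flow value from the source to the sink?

Maximum flow value: 49

augment #1: 10→2→3 bottleneck 13, total now 13
augment #2: 10→4→0→3 bottleneck 3, total now 16
augment #3: 10→4→6→3 bottleneck 16, total now 32
augment #4: 10→9→5→2→3 bottleneck 11, total now 43
augment #5: 10→11→12→9→5→2→3 bottleneck 4, total now 47
augment #6: 10→11→12→9→5→2→13→7→3 bottleneck 2, total now 49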